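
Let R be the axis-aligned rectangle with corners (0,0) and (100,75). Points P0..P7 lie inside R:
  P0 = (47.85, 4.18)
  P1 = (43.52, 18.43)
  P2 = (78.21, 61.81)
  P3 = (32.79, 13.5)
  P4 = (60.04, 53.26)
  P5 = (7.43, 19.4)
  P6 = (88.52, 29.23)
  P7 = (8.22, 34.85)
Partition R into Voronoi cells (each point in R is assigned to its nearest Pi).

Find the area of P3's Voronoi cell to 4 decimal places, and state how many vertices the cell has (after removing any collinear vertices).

1. box [0,100]×[0,75]: [(0, 0) (100, 0) (100, 75) (0, 75)]
2. ⊥bis P3·P0 via (40.32,8.84): [(0, 0) (34.8493, 0) (81.2636, 75) (0, 75)]  |A|=4354.2351
3. ⊥bis P3·P1 via (38.155,15.965): [(0, 0) (34.8493, 0) (40.9563, 9.8681) (11.0308, 75) (0, 75)]  |A|=2067.0373
4. ⊥bis P3·P2 via (55.5,37.655): [(0, 0) (34.8493, 0) (40.9563, 9.8681) (11.0308, 75) (0, 75)]  |A|=2067.0373
5. ⊥bis P3·P4 via (46.415,33.38): [(0, 65.1911) (0, 0) (34.8493, 0) (40.9563, 9.8681) (22.6792, 49.6476)]  |A|=1815.9794
6. ⊥bis P3·P5 via (20.11,16.45): [(16.2829, 0) (34.8493, 0) (40.9563, 9.8681) (26.1009, 42.2005)]  |A|=563.7794
7. ⊥bis P3·P6 via (60.655,21.365): [(16.2829, 0) (34.8493, 0) (40.9563, 9.8681) (26.1009, 42.2005)]  |A|=563.7794
8. ⊥bis P3·P7 via (20.505,24.175): [(22.4199, 26.3787) (16.2829, 0) (34.8493, 0) (40.9563, 9.8681) (29.5829, 34.622)]  |A|=522.2855
9. canonical 5-gon: [(22.4199, 26.3787) (16.2829, 0) (34.8493, 0) (40.9563, 9.8681) (29.5829, 34.622)]
10. shoelace: 522.2855

Area of P3's cell: 522.2855 (5 vertices)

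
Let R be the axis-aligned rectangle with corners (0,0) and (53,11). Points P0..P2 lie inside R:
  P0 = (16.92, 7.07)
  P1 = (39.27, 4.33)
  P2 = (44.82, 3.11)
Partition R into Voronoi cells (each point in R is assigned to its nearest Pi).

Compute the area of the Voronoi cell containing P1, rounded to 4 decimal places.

Area of P1's cell: 158.0238

1. box [0,53]×[0,11]: [(0, 0) (53, 0) (53, 11) (0, 11)]
2. ⊥bis P1·P0 via (28.095,5.7): [(27.3962, 0) (53, 0) (53, 11) (28.7448, 11)]  |A|=274.2247
3. ⊥bis P1·P2 via (42.045,3.72): [(27.3962, 0) (41.2273, 0) (43.6453, 11) (28.7448, 11)]  |A|=158.0238
4. canonical 4-gon: [(27.3962, 0) (41.2273, 0) (43.6453, 11) (28.7448, 11)]
5. shoelace: 158.0238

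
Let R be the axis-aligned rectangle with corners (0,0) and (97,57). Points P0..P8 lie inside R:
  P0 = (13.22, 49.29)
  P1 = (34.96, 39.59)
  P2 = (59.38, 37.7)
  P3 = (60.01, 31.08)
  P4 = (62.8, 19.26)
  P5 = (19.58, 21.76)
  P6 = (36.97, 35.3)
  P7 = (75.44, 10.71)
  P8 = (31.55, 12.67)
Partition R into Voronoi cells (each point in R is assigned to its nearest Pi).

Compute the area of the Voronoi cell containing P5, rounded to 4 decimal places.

Area of P5's cell: 802.5493

1. box [0,97]×[0,57]: [(0, 0) (97, 0) (97, 57) (0, 57)]
2. ⊥bis P5·P0 via (16.4,35.525): [(0, 31.7363) (0, 0) (97, 0) (97, 54.1453)]  |A|=4165.2542
3. ⊥bis P5·P1 via (27.27,30.675): [(20.5389, 36.4812) (0, 31.7363) (0, 0) (62.8315, 0)]  |A|=1471.9969
4. ⊥bis P5·P2 via (39.48,29.73): [(45.3464, 15.0825) (20.5389, 36.4812) (0, 31.7363) (0, 0) (51.3869, 0)]  |A|=1385.691
5. ⊥bis P5·P3 via (39.795,26.42): [(41.6794, 18.2456) (20.5389, 36.4812) (0, 31.7363) (0, 0) (45.8854, 0)]  |A|=1317.4013
6. ⊥bis P5·P4 via (41.19,20.51): [(41.0885, 18.7553) (20.5389, 36.4812) (0, 31.7363) (0, 0) (40.0036, 0)]  |A|=1257.9257
7. ⊥bis P5·P6 via (28.275,28.53): [(40.7287, 12.5352) (25.2446, 32.4221) (20.5389, 36.4812) (0, 31.7363) (0, 0) (40.0036, 0)]  |A|=1206.1915
8. ⊥bis P5·P7 via (47.51,16.235): [(40.7287, 12.5352) (25.2446, 32.4221) (20.5389, 36.4812) (0, 31.7363) (0, 0) (40.0036, 0)]  |A|=1206.1915
9. ⊥bis P5·P8 via (25.565,17.215): [(31.253, 24.7052) (25.2446, 32.4221) (20.5389, 36.4812) (0, 31.7363) (0, 0) (12.492, 0)]  |A|=802.5493
10. canonical 6-gon: [(31.253, 24.7052) (25.2446, 32.4221) (20.5389, 36.4812) (0, 31.7363) (0, 0) (12.492, 0)]
11. shoelace: 802.5493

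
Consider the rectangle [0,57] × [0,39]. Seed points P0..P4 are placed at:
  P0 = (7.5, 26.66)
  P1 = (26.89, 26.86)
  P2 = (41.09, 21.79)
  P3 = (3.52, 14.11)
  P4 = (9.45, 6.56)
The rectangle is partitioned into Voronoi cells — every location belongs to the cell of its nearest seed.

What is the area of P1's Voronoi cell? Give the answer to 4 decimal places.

1. box [0,57]×[0,39]: [(0, 0) (57, 0) (57, 39) (0, 39)]
2. ⊥bis P1·P0 via (17.195,26.76): [(17.471, 0) (57, 0) (57, 39) (17.0687, 39)]  |A|=1549.4745
3. ⊥bis P1·P2 via (33.99,24.325): [(17.471, 0) (25.3049, 0) (39.2296, 39) (17.0687, 39)]  |A|=584.8981
4. ⊥bis P1·P3 via (15.205,20.485): [(17.2993, 16.6462) (25.7306, 1.1922) (39.2296, 39) (17.0687, 39)]  |A|=511.3805
5. ⊥bis P1·P4 via (18.17,16.71): [(17.2909, 17.4653) (28.1958, 8.0967) (39.2296, 39) (17.0687, 39)]  |A|=458.7987
6. canonical 4-gon: [(17.2909, 17.4653) (28.1958, 8.0967) (39.2296, 39) (17.0687, 39)]
7. shoelace: 458.7987

Area of P1's cell: 458.7987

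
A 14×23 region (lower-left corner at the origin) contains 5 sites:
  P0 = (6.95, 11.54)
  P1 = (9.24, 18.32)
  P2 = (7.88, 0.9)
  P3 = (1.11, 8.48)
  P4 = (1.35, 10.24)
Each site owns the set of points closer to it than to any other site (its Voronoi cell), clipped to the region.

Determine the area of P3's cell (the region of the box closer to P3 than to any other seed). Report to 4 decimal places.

1. box [0,14]×[0,23]: [(0, 0) (14, 0) (14, 23) (0, 23)]
2. ⊥bis P3·P0 via (4.03,10.01): [(0, 17.7012) (0, 0) (9.275, 0)]  |A|=82.0892
3. ⊥bis P3·P1 via (5.175,13.4): [(0.0236, 17.6562) (0, 17.6757) (0, 0) (9.275, 0)]  |A|=82.0889
4. ⊥bis P3·P2 via (4.495,4.69): [(6.0771, 6.1031) (0.0236, 17.6562) (0, 17.6757) (0, 0.6753)]  |A|=51.734
5. ⊥bis P3·P4 via (1.23,9.36): [(6.0771, 6.1031) (4.6122, 8.8988) (0, 9.5277) (0, 0.6753)]  |A|=32.8852
6. canonical 4-gon: [(6.0771, 6.1031) (4.6122, 8.8988) (0, 9.5277) (0, 0.6753)]
7. shoelace: 32.8852

Area of P3's cell: 32.8852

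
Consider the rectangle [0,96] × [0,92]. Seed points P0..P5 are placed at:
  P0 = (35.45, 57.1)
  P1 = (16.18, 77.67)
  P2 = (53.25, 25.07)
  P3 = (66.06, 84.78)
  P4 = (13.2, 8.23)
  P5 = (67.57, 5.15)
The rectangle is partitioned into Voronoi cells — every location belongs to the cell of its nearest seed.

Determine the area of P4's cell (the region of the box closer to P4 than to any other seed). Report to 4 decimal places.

1. box [0,96]×[0,92]: [(0, 0) (96, 0) (96, 92) (0, 92)]
2. ⊥bis P4·P0 via (24.325,32.665): [(0, 43.7399) (0, 0) (96, 0) (96, 0.0321)]  |A|=2101.0579
3. ⊥bis P4·P1 via (14.69,42.95): [(0.3868, 43.5638) (0, 43.5804) (0, 0) (96, 0) (96, 0.0321)]  |A|=2101.0271
4. ⊥bis P4·P2 via (33.225,16.65): [(27.004, 31.4453) (0.3868, 43.5638) (0, 43.5804) (0, 0) (40.2259, 0)]  |A|=1223.0023
5. ⊥bis P4·P3 via (39.63,46.505): [(27.004, 31.4453) (0.3868, 43.5638) (0, 43.5804) (0, 0) (40.2259, 0)]  |A|=1223.0023
6. ⊥bis P4·P5 via (40.385,6.69): [(40.0321, 0.4608) (27.004, 31.4453) (0.3868, 43.5638) (0, 43.5804) (0, 0) (40.006, 0)]  |A|=1222.9516
7. canonical 6-gon: [(40.0321, 0.4608) (27.004, 31.4453) (0.3868, 43.5638) (0, 43.5804) (0, 0) (40.006, 0)]
8. shoelace: 1222.9516

Area of P4's cell: 1222.9516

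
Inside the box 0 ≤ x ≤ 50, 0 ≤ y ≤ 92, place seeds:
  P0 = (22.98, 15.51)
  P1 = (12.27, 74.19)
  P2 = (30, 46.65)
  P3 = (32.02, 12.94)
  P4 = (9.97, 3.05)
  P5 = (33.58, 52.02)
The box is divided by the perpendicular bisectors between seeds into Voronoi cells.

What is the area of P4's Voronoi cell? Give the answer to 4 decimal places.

1. box [0,50]×[0,92]: [(0, 0) (50, 0) (50, 92) (0, 92)]
2. ⊥bis P4·P0 via (16.475,9.28): [(0, 26.4822) (0, 0) (25.3627, 0)]  |A|=335.8302
3. ⊥bis P4·P1 via (11.12,38.62): [(0, 26.4822) (0, 0) (25.3627, 0)]  |A|=335.8302
4. ⊥bis P4·P2 via (19.985,24.85): [(0, 26.4822) (0, 0) (25.3627, 0)]  |A|=335.8302
5. ⊥bis P4·P3 via (20.995,7.995): [(23.8924, 1.5352) (0, 26.4822) (0, 0) (24.581, 0)]  |A|=335.2302
6. ⊥bis P4·P5 via (21.775,27.535): [(23.8924, 1.5352) (0, 26.4822) (0, 0) (24.581, 0)]  |A|=335.2302
7. canonical 4-gon: [(23.8924, 1.5352) (0, 26.4822) (0, 0) (24.581, 0)]
8. shoelace: 335.2302

Area of P4's cell: 335.2302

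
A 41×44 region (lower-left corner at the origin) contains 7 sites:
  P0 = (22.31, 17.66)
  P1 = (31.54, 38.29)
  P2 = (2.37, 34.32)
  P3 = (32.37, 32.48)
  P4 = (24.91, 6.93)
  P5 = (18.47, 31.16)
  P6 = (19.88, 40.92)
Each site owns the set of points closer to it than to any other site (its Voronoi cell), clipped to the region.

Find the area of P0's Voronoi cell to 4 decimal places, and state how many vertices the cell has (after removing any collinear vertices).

1. box [0,41]×[0,44]: [(0, 0) (41, 0) (41, 44) (0, 44)]
2. ⊥bis P0·P1 via (26.925,27.975): [(0, 40.0214) (0, 0) (41, 0) (41, 21.6778)]  |A|=1264.8331
3. ⊥bis P0·P2 via (12.34,25.99): [(17.5158, 32.1848) (0, 11.2205) (0, 0) (41, 0) (41, 21.6778)]  |A|=1012.5982
4. ⊥bis P0·P3 via (27.34,25.07): [(17.278, 31.9002) (0, 11.2205) (0, 0) (41, 0) (41, 15.7974)]  |A|=938.2614
5. ⊥bis P0·P4 via (23.61,12.295): [(40.2277, 16.3217) (17.278, 31.9002) (0, 11.2205) (0, 6.574)]  |A|=465.3382
6. ⊥bis P0·P5 via (20.39,24.41): [(40.2277, 16.3217) (25.9729, 25.998) (8.0988, 20.9138) (0, 11.2205) (0, 6.574)]  |A|=390.4872
7. ⊥bis P0·P6 via (21.095,29.29): [(40.2277, 16.3217) (25.9729, 25.998) (8.0988, 20.9138) (0, 11.2205) (0, 6.574)]  |A|=390.4872
8. canonical 5-gon: [(40.2277, 16.3217) (25.9729, 25.998) (8.0988, 20.9138) (0, 11.2205) (0, 6.574)]
9. shoelace: 390.4872

Area of P0's cell: 390.4872 (5 vertices)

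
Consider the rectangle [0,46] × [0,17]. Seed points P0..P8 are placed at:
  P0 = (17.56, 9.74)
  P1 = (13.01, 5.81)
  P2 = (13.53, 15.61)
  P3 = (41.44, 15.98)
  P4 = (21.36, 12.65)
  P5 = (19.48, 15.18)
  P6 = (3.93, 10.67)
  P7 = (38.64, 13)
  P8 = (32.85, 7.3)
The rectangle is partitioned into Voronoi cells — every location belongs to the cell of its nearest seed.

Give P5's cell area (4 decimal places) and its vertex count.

1. box [0,46]×[0,17]: [(0, 0) (46, 0) (46, 17) (0, 17)]
2. ⊥bis P5·P0 via (18.52,12.46): [(46, 2.7612) (46, 17) (5.6567, 17)]  |A|=287.2208
3. ⊥bis P5·P1 via (16.245,10.495): [(8.0452, 16.157) (46, 2.7612) (46, 17) (6.8243, 17)]  |A|=286.7286
4. ⊥bis P5·P2 via (16.505,15.395): [(16.3483, 13.2265) (46, 2.7612) (46, 17) (16.621, 17)]  |A|=266.5338
5. ⊥bis P5·P3 via (30.46,15.58): [(16.3483, 13.2265) (30.7307, 8.1504) (30.4083, 17) (16.621, 17)]  |A|=88.8344
6. ⊥bis P5·P4 via (20.42,13.915): [(16.3483, 13.2265) (18.4806, 12.4739) (24.5716, 17) (16.621, 17)]  |A|=22.1186
7. ⊥bis P5·P6 via (11.705,12.925): [(16.3483, 13.2265) (18.4806, 12.4739) (24.5716, 17) (16.621, 17)]  |A|=22.1186
8. ⊥bis P5·P7 via (29.06,14.09): [(16.3483, 13.2265) (18.4806, 12.4739) (24.5716, 17) (16.621, 17)]  |A|=22.1186
9. ⊥bis P5·P8 via (26.165,11.24): [(16.3483, 13.2265) (18.4806, 12.4739) (24.5716, 17) (16.621, 17)]  |A|=22.1186
10. canonical 4-gon: [(16.3483, 13.2265) (18.4806, 12.4739) (24.5716, 17) (16.621, 17)]
11. shoelace: 22.1186

Area of P5's cell: 22.1186 (4 vertices)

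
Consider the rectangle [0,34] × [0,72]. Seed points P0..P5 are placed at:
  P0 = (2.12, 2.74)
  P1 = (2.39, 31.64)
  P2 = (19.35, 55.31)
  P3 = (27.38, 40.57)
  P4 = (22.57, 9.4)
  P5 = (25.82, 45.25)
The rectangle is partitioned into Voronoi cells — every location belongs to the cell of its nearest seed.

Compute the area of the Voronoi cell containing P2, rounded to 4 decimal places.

1. box [0,34]×[0,72]: [(0, 0) (34, 0) (34, 72) (0, 72)]
2. ⊥bis P2·P0 via (10.735,29.025): [(0, 32.5434) (34, 21.3998) (34, 72) (0, 72)]  |A|=1530.9648
3. ⊥bis P2·P1 via (10.87,43.475): [(0, 51.2636) (34, 26.9019) (34, 72) (0, 72)]  |A|=1119.1868
4. ⊥bis P2·P3 via (23.365,47.94): [(0, 51.2636) (12.7268, 42.1446) (34, 53.7337) (34, 72) (0, 72)]  |A|=833.7881
5. ⊥bis P2·P4 via (20.96,32.355): [(0, 51.2636) (12.7268, 42.1446) (34, 53.7337) (34, 72) (0, 72)]  |A|=833.7881
6. ⊥bis P2·P5 via (22.585,50.28): [(0, 51.2636) (11.4065, 43.0906) (34, 57.6215) (34, 72) (0, 72)]  |A|=772.1553
7. canonical 5-gon: [(0, 51.2636) (11.4065, 43.0906) (34, 57.6215) (34, 72) (0, 72)]
8. shoelace: 772.1553

Area of P2's cell: 772.1553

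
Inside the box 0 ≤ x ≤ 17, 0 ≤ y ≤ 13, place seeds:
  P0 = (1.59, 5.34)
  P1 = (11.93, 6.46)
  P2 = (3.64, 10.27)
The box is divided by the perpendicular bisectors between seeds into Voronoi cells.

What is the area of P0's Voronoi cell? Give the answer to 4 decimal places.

1. box [0,17]×[0,13]: [(0, 0) (17, 0) (17, 13) (0, 13)]
2. ⊥bis P0·P1 via (6.76,5.9): [(0, 0) (7.3991, 0) (5.9909, 13) (0, 13)]  |A|=87.0351
3. ⊥bis P0·P2 via (2.615,7.805): [(0, 8.8924) (0, 0) (7.3991, 0) (6.7394, 6.09)]  |A|=52.4948
4. canonical 4-gon: [(0, 8.8924) (0, 0) (7.3991, 0) (6.7394, 6.09)]
5. shoelace: 52.4948

Area of P0's cell: 52.4948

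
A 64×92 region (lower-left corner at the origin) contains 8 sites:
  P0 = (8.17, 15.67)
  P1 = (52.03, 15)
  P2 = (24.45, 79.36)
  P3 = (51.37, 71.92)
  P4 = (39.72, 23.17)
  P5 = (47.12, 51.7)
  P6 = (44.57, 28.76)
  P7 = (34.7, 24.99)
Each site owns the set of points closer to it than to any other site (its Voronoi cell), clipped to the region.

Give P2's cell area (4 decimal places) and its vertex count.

1. box [0,64]×[0,92]: [(0, 0) (64, 0) (64, 92) (0, 92)]
2. ⊥bis P2·P0 via (16.31,47.515): [(0, 51.6841) (64, 35.3248) (64, 92) (0, 92)]  |A|=3103.7165
3. ⊥bis P2·P1 via (38.24,47.18): [(0, 51.6841) (30.536, 43.8786) (64, 58.2189) (64, 92) (0, 92)]  |A|=2720.6536
4. ⊥bis P2·P3 via (37.91,75.64): [(0, 51.6841) (29.2246, 44.2139) (42.4315, 92) (0, 92)]  |A|=1602.9277
5. ⊥bis P2·P4 via (32.085,51.265): [(0, 51.6841) (17.3282, 47.2547) (31.0993, 50.9971) (42.4315, 92) (0, 92)]  |A|=1559.7288
6. ⊥bis P2·P5 via (35.785,65.53): [(0, 51.6841) (14.4002, 48.0032) (34.9199, 64.821) (42.4315, 92) (0, 92)]  |A|=1439.3934
7. ⊥bis P2·P6 via (34.51,54.06): [(0, 51.6841) (14.4002, 48.0032) (34.9199, 64.821) (42.4315, 92) (0, 92)]  |A|=1439.3934
8. ⊥bis P2·P7 via (29.575,52.175): [(0, 51.6841) (11.4483, 48.7577) (16.4777, 49.7059) (34.9199, 64.821) (42.4315, 92) (0, 92)]  |A|=1436.0965
9. canonical 6-gon: [(0, 51.6841) (11.4483, 48.7577) (16.4777, 49.7059) (34.9199, 64.821) (42.4315, 92) (0, 92)]
10. shoelace: 1436.0965

Area of P2's cell: 1436.0965 (6 vertices)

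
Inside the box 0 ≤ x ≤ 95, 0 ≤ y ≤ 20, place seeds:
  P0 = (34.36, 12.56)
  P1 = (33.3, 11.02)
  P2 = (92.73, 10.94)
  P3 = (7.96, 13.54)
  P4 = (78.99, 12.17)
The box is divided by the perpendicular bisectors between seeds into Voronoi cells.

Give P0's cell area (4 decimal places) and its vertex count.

Area of P0's cell: 404.4753 (4 vertices)

1. box [0,95]×[0,20]: [(0, 0) (95, 0) (95, 20) (0, 20)]
2. ⊥bis P0·P1 via (33.83,11.79): [(50.9589, 0) (95, 0) (95, 20) (21.9023, 20)]  |A|=1171.3887
3. ⊥bis P0·P2 via (63.545,11.75): [(50.9589, 0) (63.2189, 0) (63.774, 20) (21.9023, 20)]  |A|=541.3173
4. ⊥bis P0·P3 via (21.16,13.05): [(50.9589, 0) (63.2189, 0) (63.774, 20) (21.9023, 20)]  |A|=541.3173
5. ⊥bis P0·P4 via (56.675,12.365): [(50.9589, 0) (56.5669, 0) (56.7417, 20) (21.9023, 20)]  |A|=404.4753
6. canonical 4-gon: [(50.9589, 0) (56.5669, 0) (56.7417, 20) (21.9023, 20)]
7. shoelace: 404.4753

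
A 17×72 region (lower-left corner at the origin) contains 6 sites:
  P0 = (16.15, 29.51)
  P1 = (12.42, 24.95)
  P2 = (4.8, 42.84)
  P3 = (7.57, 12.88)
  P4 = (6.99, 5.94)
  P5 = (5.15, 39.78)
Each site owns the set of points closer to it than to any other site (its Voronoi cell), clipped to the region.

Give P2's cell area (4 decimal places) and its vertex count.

1. box [0,17]×[0,72]: [(0, 0) (17, 0) (17, 72) (0, 72)]
2. ⊥bis P2·P0 via (10.475,36.175): [(0, 27.2559) (17, 41.7308) (17, 72) (0, 72)]  |A|=637.6129
3. ⊥bis P2·P1 via (8.61,33.895): [(0, 30.2277) (6.9837, 33.2023) (17, 41.7308) (17, 72) (0, 72)]  |A|=627.2359
4. ⊥bis P2·P3 via (6.185,27.86): [(0, 30.2277) (6.9837, 33.2023) (17, 41.7308) (17, 72) (0, 72)]  |A|=627.2359
5. ⊥bis P2·P4 via (5.895,24.39): [(0, 30.2277) (6.9837, 33.2023) (17, 41.7308) (17, 72) (0, 72)]  |A|=627.2359
6. ⊥bis P2·P5 via (4.975,41.31): [(0, 40.741) (17, 42.6854) (17, 72) (0, 72)]  |A|=514.8758
7. canonical 4-gon: [(0, 40.741) (17, 42.6854) (17, 72) (0, 72)]
8. shoelace: 514.8758

Area of P2's cell: 514.8758 (4 vertices)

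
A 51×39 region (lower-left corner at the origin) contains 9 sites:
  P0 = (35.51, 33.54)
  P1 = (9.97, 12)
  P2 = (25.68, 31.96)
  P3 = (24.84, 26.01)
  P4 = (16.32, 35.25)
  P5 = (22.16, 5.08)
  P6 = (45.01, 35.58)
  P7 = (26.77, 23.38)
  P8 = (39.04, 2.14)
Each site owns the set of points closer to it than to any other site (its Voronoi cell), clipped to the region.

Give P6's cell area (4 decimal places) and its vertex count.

1. box [0,51]×[0,39]: [(0, 0) (51, 0) (51, 39) (0, 39)]
2. ⊥bis P6·P0 via (40.26,34.56): [(47.6813, 0) (51, 0) (51, 39) (39.3066, 39)]  |A|=292.7365
3. ⊥bis P6·P1 via (27.49,23.79): [(47.6813, 0) (51, 0) (51, 39) (39.3066, 39)]  |A|=292.7365
4. ⊥bis P6·P2 via (35.345,33.77): [(47.6813, 0) (51, 0) (51, 39) (39.3066, 39)]  |A|=292.7365
5. ⊥bis P6·P3 via (34.925,30.795): [(46.1477, 7.1417) (49.5362, 0) (51, 0) (51, 39) (39.3066, 39)]  |A|=286.1129
6. ⊥bis P6·P4 via (30.665,35.415): [(46.1477, 7.1417) (49.5362, 0) (51, 0) (51, 39) (39.3066, 39)]  |A|=286.1129
7. ⊥bis P6·P5 via (33.585,20.33): [(45.1813, 11.6423) (51, 7.283) (51, 39) (39.3066, 39)]  |A|=252.2289
8. ⊥bis P6·P7 via (35.89,29.48): [(43.9331, 17.4549) (50.4722, 7.6785) (51, 7.283) (51, 39) (39.3066, 39)]  |A|=239.3257
9. ⊥bis P6·P8 via (42.025,18.86): [(43.6954, 18.5618) (51, 17.2577) (51, 39) (39.3066, 39)]  |A|=198.9058
10. canonical 4-gon: [(43.6954, 18.5618) (51, 17.2577) (51, 39) (39.3066, 39)]
11. shoelace: 198.9058

Area of P6's cell: 198.9058 (4 vertices)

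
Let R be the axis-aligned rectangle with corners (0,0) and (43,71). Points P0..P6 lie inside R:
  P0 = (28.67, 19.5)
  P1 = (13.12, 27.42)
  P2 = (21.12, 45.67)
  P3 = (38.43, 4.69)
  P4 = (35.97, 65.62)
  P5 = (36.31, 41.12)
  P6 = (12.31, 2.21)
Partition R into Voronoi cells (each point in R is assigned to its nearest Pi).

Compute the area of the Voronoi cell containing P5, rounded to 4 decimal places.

Area of P5's cell: 350.3961

1. box [0,43]×[0,71]: [(0, 0) (43, 0) (43, 71) (0, 71)]
2. ⊥bis P5·P0 via (32.49,30.31): [(0, 41.7912) (43, 26.596) (43, 71) (0, 71)]  |A|=1582.6749
3. ⊥bis P5·P1 via (24.715,34.27): [(25.6203, 32.7376) (43, 26.596) (43, 71) (3.0159, 71)]  |A|=1150.807
4. ⊥bis P5·P2 via (28.715,43.395): [(25.5555, 32.8472) (25.6203, 32.7376) (43, 26.596) (43, 71) (36.9838, 71)]  |A|=502.8236
5. ⊥bis P5·P3 via (37.37,22.905): [(25.5555, 32.8472) (25.6203, 32.7376) (43, 26.596) (43, 71) (36.9838, 71)]  |A|=502.8236
6. ⊥bis P5·P4 via (36.14,53.37): [(31.6844, 53.3082) (25.5555, 32.8472) (25.6203, 32.7376) (43, 26.596) (43, 53.4652)]  |A|=350.3961
7. ⊥bis P5·P6 via (24.31,21.665): [(31.6844, 53.3082) (25.5555, 32.8472) (25.6203, 32.7376) (43, 26.596) (43, 53.4652)]  |A|=350.3961
8. canonical 5-gon: [(31.6844, 53.3082) (25.5555, 32.8472) (25.6203, 32.7376) (43, 26.596) (43, 53.4652)]
9. shoelace: 350.3961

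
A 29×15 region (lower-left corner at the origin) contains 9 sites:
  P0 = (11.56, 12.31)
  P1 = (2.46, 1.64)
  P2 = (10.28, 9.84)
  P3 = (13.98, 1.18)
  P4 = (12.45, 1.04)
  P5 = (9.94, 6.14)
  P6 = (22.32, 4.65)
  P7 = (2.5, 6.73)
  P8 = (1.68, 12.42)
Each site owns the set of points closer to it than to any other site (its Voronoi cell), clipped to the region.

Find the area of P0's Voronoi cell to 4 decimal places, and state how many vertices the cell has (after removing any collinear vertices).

Area of P0's cell: 60.1314 (4 vertices)

1. box [0,29]×[0,15]: [(0, 0) (29, 0) (29, 15) (0, 15)]
2. ⊥bis P0·P1 via (7.01,6.975): [(0, 12.9535) (15.1884, 0) (29, 0) (29, 15) (0, 15)]  |A|=336.6284
3. ⊥bis P0·P2 via (10.92,11.075): [(29, 1.7056) (29, 15) (3.346, 15)]  |A|=170.5273
4. ⊥bis P0·P3 via (12.77,6.745): [(17.3528, 7.7414) (29, 10.2739) (29, 15) (3.346, 15)]  |A|=120.6288
5. ⊥bis P0·P4 via (12.005,6.675): [(17.3528, 7.7414) (29, 10.2739) (29, 15) (3.346, 15)]  |A|=120.6288
6. ⊥bis P0·P5 via (10.75,9.225): [(17.3528, 7.7414) (29, 10.2739) (29, 15) (3.346, 15)]  |A|=120.6288
7. ⊥bis P0·P6 via (16.94,8.48): [(16.6671, 8.0967) (21.5816, 15) (3.346, 15)]  |A|=62.9427
8. ⊥bis P0·P7 via (7.03,9.52): [(3.7997, 14.7649) (16.6671, 8.0967) (21.5816, 15) (3.6549, 15)]  |A|=62.9063
9. ⊥bis P0·P8 via (6.62,12.365): [(6.6304, 13.298) (16.6671, 8.0967) (21.5816, 15) (6.6493, 15)]  |A|=60.1314
10. canonical 4-gon: [(6.6304, 13.298) (16.6671, 8.0967) (21.5816, 15) (6.6493, 15)]
11. shoelace: 60.1314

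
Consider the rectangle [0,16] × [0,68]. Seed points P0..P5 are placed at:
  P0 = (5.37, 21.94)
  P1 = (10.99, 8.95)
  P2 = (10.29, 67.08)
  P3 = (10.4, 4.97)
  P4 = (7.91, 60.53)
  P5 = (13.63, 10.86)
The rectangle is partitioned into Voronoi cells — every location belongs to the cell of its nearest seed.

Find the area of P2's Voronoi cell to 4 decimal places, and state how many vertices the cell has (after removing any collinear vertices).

Area of P2's cell: 60.7249 (4 vertices)

1. box [0,16]×[0,68]: [(0, 0) (16, 0) (16, 68) (0, 68)]
2. ⊥bis P2·P0 via (7.83,44.51): [(0, 45.3634) (16, 43.6195) (16, 68) (0, 68)]  |A|=376.1365
3. ⊥bis P2·P1 via (10.64,38.015): [(0, 45.3634) (16, 43.6195) (16, 68) (0, 68)]  |A|=376.1365
4. ⊥bis P2·P3 via (10.345,36.025): [(0, 45.3634) (16, 43.6195) (16, 68) (0, 68)]  |A|=376.1365
5. ⊥bis P2·P4 via (9.1,63.805): [(0, 67.1116) (16, 61.2978) (16, 68) (0, 68)]  |A|=60.7249
6. ⊥bis P2·P5 via (11.96,38.97): [(0, 67.1116) (16, 61.2978) (16, 68) (0, 68)]  |A|=60.7249
7. canonical 4-gon: [(0, 67.1116) (16, 61.2978) (16, 68) (0, 68)]
8. shoelace: 60.7249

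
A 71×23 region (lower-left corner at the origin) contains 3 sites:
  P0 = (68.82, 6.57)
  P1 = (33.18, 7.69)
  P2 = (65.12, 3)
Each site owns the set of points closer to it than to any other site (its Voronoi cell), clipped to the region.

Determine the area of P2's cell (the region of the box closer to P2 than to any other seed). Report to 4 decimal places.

1. box [0,71]×[0,23]: [(0, 0) (71, 0) (71, 23) (0, 23)]
2. ⊥bis P2·P0 via (66.97,4.785): [(0, 0) (71, 0) (71, 0.6082) (49.395, 23) (0, 23)]  |A|=1391.113
3. ⊥bis P2·P1 via (49.15,5.345): [(48.3652, 0) (71, 0) (71, 0.6082) (51.4324, 20.8884)]  |A|=242.3542
4. canonical 4-gon: [(48.3652, 0) (71, 0) (71, 0.6082) (51.4324, 20.8884)]
5. shoelace: 242.3542

Area of P2's cell: 242.3542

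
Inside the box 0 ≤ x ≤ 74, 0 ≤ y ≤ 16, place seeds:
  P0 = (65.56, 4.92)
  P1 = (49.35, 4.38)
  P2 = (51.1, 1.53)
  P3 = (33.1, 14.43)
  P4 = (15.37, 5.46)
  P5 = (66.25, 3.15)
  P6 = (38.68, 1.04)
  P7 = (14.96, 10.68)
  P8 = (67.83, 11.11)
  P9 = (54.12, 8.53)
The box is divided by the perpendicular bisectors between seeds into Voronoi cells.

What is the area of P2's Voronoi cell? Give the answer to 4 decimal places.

Area of P2's cell: 38.5004

1. box [0,74]×[0,16]: [(0, 0) (74, 0) (74, 16) (0, 16)]
2. ⊥bis P2·P0 via (58.33,3.225): [(0, 0) (59.0861, 0) (55.335, 16) (0, 16)]  |A|=915.3688
3. ⊥bis P2·P1 via (50.225,2.955): [(45.4126, 0) (59.0861, 0) (57.3654, 7.3395)]  |A|=50.178
4. ⊥bis P2·P3 via (42.1,7.98): [(45.4126, 0) (59.0861, 0) (57.3654, 7.3395)]  |A|=50.178
5. ⊥bis P2·P4 via (33.235,3.495): [(45.4126, 0) (59.0861, 0) (57.3654, 7.3395)]  |A|=50.178
6. ⊥bis P2·P5 via (58.675,2.34): [(45.4126, 0) (58.9252, 0) (58.7903, 1.2615) (57.3654, 7.3395)]  |A|=50.0766
7. ⊥bis P2·P6 via (44.89,1.285): [(45.4126, 0) (58.9252, 0) (58.7903, 1.2615) (57.3654, 7.3395)]  |A|=50.0766
8. ⊥bis P2·P7 via (33.03,6.105): [(45.4126, 0) (58.9252, 0) (58.7903, 1.2615) (57.3654, 7.3395)]  |A|=50.0766
9. ⊥bis P2·P8 via (59.465,6.32): [(45.4126, 0) (58.9252, 0) (58.7903, 1.2615) (57.3654, 7.3395)]  |A|=50.0766
10. ⊥bis P2·P9 via (52.61,5.03): [(53.194, 4.7781) (45.4126, 0) (58.9252, 0) (58.7903, 1.2615) (58.5029, 2.4877)]  |A|=38.5004
11. canonical 5-gon: [(53.194, 4.7781) (45.4126, 0) (58.9252, 0) (58.7903, 1.2615) (58.5029, 2.4877)]
12. shoelace: 38.5004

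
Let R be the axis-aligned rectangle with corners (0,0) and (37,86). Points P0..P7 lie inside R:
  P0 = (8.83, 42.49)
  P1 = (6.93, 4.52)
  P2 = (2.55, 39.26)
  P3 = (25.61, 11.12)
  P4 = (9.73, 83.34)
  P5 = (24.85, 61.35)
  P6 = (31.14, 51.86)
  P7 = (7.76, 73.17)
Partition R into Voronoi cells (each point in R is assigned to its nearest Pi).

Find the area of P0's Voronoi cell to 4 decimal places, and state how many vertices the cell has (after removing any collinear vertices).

1. box [0,37]×[0,86]: [(0, 0) (37, 0) (37, 86) (0, 86)]
2. ⊥bis P0·P1 via (7.88,23.505): [(0, 23.8993) (37, 22.0478) (37, 86) (0, 86)]  |A|=2331.9775
3. ⊥bis P0·P2 via (5.69,40.875): [(0, 51.9379) (14.8021, 23.1586) (37, 22.0478) (37, 86) (0, 86)]  |A|=2124.4626
4. ⊥bis P0·P3 via (17.22,26.805): [(0, 51.9379) (13.853, 25.004) (37, 37.3854) (37, 86) (0, 86)]  |A|=1926.9987
5. ⊥bis P0·P4 via (9.28,62.915): [(0, 63.1195) (0, 51.9379) (13.853, 25.004) (37, 37.3854) (37, 62.3043)]  |A|=1065.3377
6. ⊥bis P0·P5 via (16.84,51.92): [(3.7525, 63.0368) (0, 63.1195) (0, 51.9379) (13.853, 25.004) (35.1293, 36.3848)]  |A|=610.4646
7. ⊥bis P0·P6 via (19.985,47.175): [(18.6311, 50.3986) (3.7525, 63.0368) (0, 63.1195) (0, 51.9379) (13.853, 25.004) (26.4636, 31.7495)]  |A|=511.5078
8. ⊥bis P0·P7 via (8.295,57.83): [(18.6311, 50.3986) (9.8197, 57.8832) (0, 57.5407) (0, 51.9379) (13.853, 25.004) (26.4636, 31.7495)]  |A|=474.6984
9. canonical 6-gon: [(18.6311, 50.3986) (9.8197, 57.8832) (0, 57.5407) (0, 51.9379) (13.853, 25.004) (26.4636, 31.7495)]
10. shoelace: 474.6984

Area of P0's cell: 474.6984 (6 vertices)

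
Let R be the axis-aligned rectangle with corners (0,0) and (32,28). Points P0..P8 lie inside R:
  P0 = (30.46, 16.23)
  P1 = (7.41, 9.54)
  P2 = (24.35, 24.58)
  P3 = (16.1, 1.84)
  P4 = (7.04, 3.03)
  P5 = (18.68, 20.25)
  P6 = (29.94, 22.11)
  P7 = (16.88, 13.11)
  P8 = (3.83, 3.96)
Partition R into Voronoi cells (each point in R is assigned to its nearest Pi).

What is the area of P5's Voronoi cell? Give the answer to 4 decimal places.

Area of P5's cell: 172.7466

1. box [0,32]×[0,28]: [(0, 0) (32, 0) (32, 28) (0, 28)]
2. ⊥bis P5·P0 via (24.57,18.24): [(0, 0) (18.3455, 0) (27.9007, 28) (0, 28)]  |A|=647.446
3. ⊥bis P5·P1 via (13.045,14.895): [(20.685, 6.8555) (27.9007, 28) (0.5912, 28)]  |A|=288.7221
4. ⊥bis P5·P2 via (21.515,22.415): [(20.685, 6.8555) (24.6112, 18.3607) (17.2499, 28) (0.5912, 28)]  |A|=237.389
5. ⊥bis P5·P3 via (17.39,11.045): [(16.5983, 11.156) (21.899, 10.4131) (24.6112, 18.3607) (17.2499, 28) (0.5912, 28)]  |A|=227.5091
6. ⊥bis P5·P4 via (12.86,11.64): [(16.5983, 11.156) (21.899, 10.4131) (24.6112, 18.3607) (17.2499, 28) (0.5912, 28)]  |A|=227.5091
7. ⊥bis P5·P6 via (24.31,21.18): [(16.5983, 11.156) (21.899, 10.4131) (24.6112, 18.3607) (17.2499, 28) (0.5912, 28)]  |A|=227.5091
8. ⊥bis P5·P7 via (17.78,16.68): [(9.3225, 18.8121) (23.5419, 15.2274) (24.6112, 18.3607) (17.2499, 28) (0.5912, 28)]  |A|=172.7466
9. ⊥bis P5·P8 via (11.255,12.105): [(9.3225, 18.8121) (23.5419, 15.2274) (24.6112, 18.3607) (17.2499, 28) (0.5912, 28)]  |A|=172.7466
10. canonical 5-gon: [(9.3225, 18.8121) (23.5419, 15.2274) (24.6112, 18.3607) (17.2499, 28) (0.5912, 28)]
11. shoelace: 172.7466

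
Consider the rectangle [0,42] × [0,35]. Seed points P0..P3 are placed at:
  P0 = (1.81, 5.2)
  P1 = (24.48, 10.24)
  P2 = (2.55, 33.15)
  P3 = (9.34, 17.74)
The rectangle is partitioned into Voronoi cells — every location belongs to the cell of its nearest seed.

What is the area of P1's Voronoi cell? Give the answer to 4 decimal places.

Area of P1's cell: 800.6826

1. box [0,42]×[0,35]: [(0, 0) (42, 0) (42, 35) (0, 35)]
2. ⊥bis P1·P0 via (13.145,7.72): [(14.8613, 0) (42, 0) (42, 35) (7.0801, 35)]  |A|=1086.0252
3. ⊥bis P1·P2 via (13.515,21.695): [(10.6482, 18.9508) (14.8613, 0) (42, 0) (42, 35) (27.4146, 35)]  |A|=922.8493
4. ⊥bis P1·P3 via (16.91,13.99): [(27.2306, 34.8239) (13.3491, 6.8018) (14.8613, 0) (42, 0) (42, 35) (27.4146, 35)]  |A|=800.6826
5. canonical 6-gon: [(27.2306, 34.8239) (13.3491, 6.8018) (14.8613, 0) (42, 0) (42, 35) (27.4146, 35)]
6. shoelace: 800.6826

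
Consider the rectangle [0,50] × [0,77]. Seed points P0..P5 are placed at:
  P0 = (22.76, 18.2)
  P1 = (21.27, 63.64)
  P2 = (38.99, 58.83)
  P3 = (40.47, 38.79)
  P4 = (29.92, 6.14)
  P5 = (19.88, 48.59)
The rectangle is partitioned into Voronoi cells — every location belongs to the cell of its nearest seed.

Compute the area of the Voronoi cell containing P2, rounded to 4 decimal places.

1. box [0,50]×[0,77]: [(0, 0) (50, 0) (50, 77) (0, 77)]
2. ⊥bis P2·P0 via (30.875,38.515): [(0, 50.8483) (50, 30.8754) (50, 77) (0, 77)]  |A|=1806.9091
3. ⊥bis P2·P1 via (30.13,61.235): [(24.639, 41.006) (50, 30.8754) (50, 77) (34.4093, 77)]  |A|=865.4696
4. ⊥bis P2·P3 via (39.73,48.81): [(26.4919, 47.8323) (50, 49.5685) (50, 77) (34.4093, 77)]  |A|=549.8032
5. ⊥bis P2·P4 via (34.455,32.485): [(26.4919, 47.8323) (50, 49.5685) (50, 77) (34.4093, 77)]  |A|=549.8032
6. ⊥bis P2·P5 via (29.435,53.71): [(28.5405, 55.3793) (32.3526, 48.2652) (50, 49.5685) (50, 77) (34.4093, 77)]  |A|=528.1313
7. canonical 5-gon: [(28.5405, 55.3793) (32.3526, 48.2652) (50, 49.5685) (50, 77) (34.4093, 77)]
8. shoelace: 528.1313

Area of P2's cell: 528.1313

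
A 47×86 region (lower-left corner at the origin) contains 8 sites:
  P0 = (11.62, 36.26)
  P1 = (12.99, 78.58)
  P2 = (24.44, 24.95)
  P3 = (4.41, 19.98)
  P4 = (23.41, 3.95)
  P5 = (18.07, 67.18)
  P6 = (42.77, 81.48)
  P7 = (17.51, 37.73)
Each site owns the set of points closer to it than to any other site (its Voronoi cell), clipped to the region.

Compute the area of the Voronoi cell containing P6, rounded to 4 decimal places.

1. box [0,47]×[0,86]: [(0, 0) (47, 0) (47, 86) (0, 86)]
2. ⊥bis P6·P0 via (27.195,58.87): [(0, 77.6034) (47, 45.2272) (47, 86) (0, 86)]  |A|=1155.4801
3. ⊥bis P6·P1 via (27.88,80.03): [(30.138, 56.8427) (47, 45.2272) (47, 86) (27.2986, 86)]  |A|=630.9745
4. ⊥bis P6·P2 via (33.605,53.215): [(30.138, 56.8427) (37.0044, 52.1127) (47, 48.8716) (47, 86) (27.2986, 86)]  |A|=612.7606
5. ⊥bis P6·P3 via (23.59,50.73): [(30.138, 56.8427) (37.0044, 52.1127) (47, 48.8716) (47, 86) (27.2986, 86)]  |A|=612.7606
6. ⊥bis P6·P4 via (33.09,42.715): [(30.138, 56.8427) (37.0044, 52.1127) (47, 48.8716) (47, 86) (27.2986, 86)]  |A|=612.7606
7. ⊥bis P6·P5 via (30.42,74.33): [(28.0337, 78.4518) (44.7336, 49.6065) (47, 48.8716) (47, 86) (27.2986, 86)]  |A|=453.0002
8. ⊥bis P6·P7 via (30.14,59.605): [(28.0337, 78.4518) (43.366, 51.9687) (47, 49.8705) (47, 86) (27.2986, 86)]  |A|=449.011
9. canonical 5-gon: [(28.0337, 78.4518) (43.366, 51.9687) (47, 49.8705) (47, 86) (27.2986, 86)]
10. shoelace: 449.011

Area of P6's cell: 449.0110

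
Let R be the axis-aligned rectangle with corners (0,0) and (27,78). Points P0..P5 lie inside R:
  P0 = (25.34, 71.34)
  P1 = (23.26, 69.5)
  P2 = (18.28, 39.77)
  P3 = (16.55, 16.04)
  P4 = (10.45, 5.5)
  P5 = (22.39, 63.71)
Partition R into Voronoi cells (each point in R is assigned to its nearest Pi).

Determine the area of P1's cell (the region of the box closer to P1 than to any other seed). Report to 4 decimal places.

1. box [0,27]×[0,78]: [(0, 0) (27, 0) (27, 78) (0, 78)]
2. ⊥bis P1·P0 via (24.3,70.42): [(0, 0) (27, 0) (27, 67.3678) (17.5946, 78) (0, 78)]  |A|=2056.0002
3. ⊥bis P1·P2 via (20.77,54.635): [(0, 58.1141) (27, 53.5914) (27, 67.3678) (17.5946, 78) (0, 78)]  |A|=547.9751
4. ⊥bis P1·P3 via (19.905,42.77): [(0, 58.1141) (27, 53.5914) (27, 67.3678) (17.5946, 78) (0, 78)]  |A|=547.9751
5. ⊥bis P1·P4 via (16.855,37.5): [(0, 58.1141) (27, 53.5914) (27, 67.3678) (17.5946, 78) (0, 78)]  |A|=547.9751
6. ⊥bis P1·P5 via (22.825,66.605): [(0, 70.0347) (27, 65.9777) (27, 67.3678) (17.5946, 78) (0, 78)]  |A|=219.8337
7. canonical 5-gon: [(0, 70.0347) (27, 65.9777) (27, 67.3678) (17.5946, 78) (0, 78)]
8. shoelace: 219.8337

Area of P1's cell: 219.8337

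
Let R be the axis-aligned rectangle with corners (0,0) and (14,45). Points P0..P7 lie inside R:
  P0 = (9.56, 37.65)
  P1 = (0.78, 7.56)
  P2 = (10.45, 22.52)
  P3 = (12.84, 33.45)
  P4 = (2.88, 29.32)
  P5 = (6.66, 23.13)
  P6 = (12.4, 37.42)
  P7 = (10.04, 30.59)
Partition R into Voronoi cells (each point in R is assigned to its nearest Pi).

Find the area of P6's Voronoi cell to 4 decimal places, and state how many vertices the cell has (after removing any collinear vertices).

Area of P6's cell: 26.8860 (4 vertices)

1. box [0,14]×[0,45]: [(0, 0) (14, 0) (14, 45) (0, 45)]
2. ⊥bis P6·P0 via (10.98,37.535): [(7.9402, 0) (14, 0) (14, 45) (11.5846, 45)]  |A|=190.693
3. ⊥bis P6·P1 via (6.59,22.49): [(9.6647, 21.2935) (14, 19.6064) (14, 45) (11.5846, 45)]  |A|=83.6757
4. ⊥bis P6·P2 via (11.425,29.97): [(10.3784, 30.107) (14, 29.633) (14, 45) (11.5846, 45)]  |A|=45.8129
5. ⊥bis P6·P3 via (12.62,35.435): [(10.7935, 35.2326) (14, 35.5879) (14, 45) (11.5846, 45)]  |A|=26.886
6. ⊥bis P6·P4 via (7.64,33.37): [(10.7935, 35.2326) (14, 35.5879) (14, 45) (11.5846, 45)]  |A|=26.886
7. ⊥bis P6·P5 via (9.53,30.275): [(10.7935, 35.2326) (14, 35.5879) (14, 45) (11.5846, 45)]  |A|=26.886
8. ⊥bis P6·P7 via (11.22,34.005): [(10.7935, 35.2326) (14, 35.5879) (14, 45) (11.5846, 45)]  |A|=26.886
9. canonical 4-gon: [(10.7935, 35.2326) (14, 35.5879) (14, 45) (11.5846, 45)]
10. shoelace: 26.886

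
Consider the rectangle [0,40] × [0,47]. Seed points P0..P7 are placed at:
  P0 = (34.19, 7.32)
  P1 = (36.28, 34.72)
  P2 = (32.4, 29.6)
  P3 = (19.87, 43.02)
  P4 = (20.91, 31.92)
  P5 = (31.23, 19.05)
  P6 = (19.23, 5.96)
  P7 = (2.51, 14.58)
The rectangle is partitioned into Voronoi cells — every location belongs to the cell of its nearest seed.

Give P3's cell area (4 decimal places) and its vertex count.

Area of P3's cell: 300.8539 (5 vertices)

1. box [0,40]×[0,47]: [(0, 0) (40, 0) (40, 47) (0, 47)]
2. ⊥bis P3·P0 via (27.03,25.17): [(0, 14.3277) (40, 30.3725) (40, 47) (0, 47)]  |A|=985.9951
3. ⊥bis P3·P1 via (28.075,38.87): [(0, 14.3277) (19.648, 22.2089) (32.1871, 47) (0, 47)]  |A|=719.9486
4. ⊥bis P3·P2 via (26.135,36.31): [(0, 14.3277) (4.5431, 16.15) (27.3575, 37.4514) (32.1871, 47) (0, 47)]  |A|=628.1857
5. ⊥bis P3·P4 via (20.39,37.47): [(0, 35.5596) (27.714, 38.1562) (32.1871, 47) (0, 47)]  |A|=300.8575
6. ⊥bis P3·P5 via (25.55,31.035): [(0, 35.5596) (27.714, 38.1562) (32.1871, 47) (0, 47)]  |A|=300.8575
7. ⊥bis P3·P6 via (19.55,24.49): [(0, 35.5596) (27.714, 38.1562) (32.1871, 47) (0, 47)]  |A|=300.8575
8. ⊥bis P3·P7 via (11.19,28.8): [(0, 35.6305) (0.1007, 35.569) (27.714, 38.1562) (32.1871, 47) (0, 47)]  |A|=300.8539
9. canonical 5-gon: [(0, 35.6305) (0.1007, 35.569) (27.714, 38.1562) (32.1871, 47) (0, 47)]
10. shoelace: 300.8539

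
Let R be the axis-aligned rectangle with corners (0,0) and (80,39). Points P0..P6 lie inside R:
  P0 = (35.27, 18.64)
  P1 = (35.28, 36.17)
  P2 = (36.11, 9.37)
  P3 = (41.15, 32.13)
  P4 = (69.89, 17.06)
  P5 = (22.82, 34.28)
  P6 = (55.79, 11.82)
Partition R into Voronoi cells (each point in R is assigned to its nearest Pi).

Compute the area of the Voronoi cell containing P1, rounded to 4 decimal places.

1. box [0,80]×[0,39]: [(0, 0) (80, 0) (80, 39) (0, 39)]
2. ⊥bis P1·P0 via (35.275,27.405): [(0, 27.4251) (80, 27.3795) (80, 39) (0, 39)]  |A|=927.8156
3. ⊥bis P1·P2 via (35.695,22.77): [(0, 27.4251) (80, 27.3795) (80, 39) (0, 39)]  |A|=927.8156
4. ⊥bis P1·P3 via (38.215,34.15): [(0, 27.4251) (33.5735, 27.406) (41.553, 39) (0, 39)]  |A|=435.1876
5. ⊥bis P1·P4 via (52.585,26.615): [(0, 27.4251) (33.5735, 27.406) (41.553, 39) (0, 39)]  |A|=435.1876
6. ⊥bis P1·P5 via (29.05,35.225): [(30.2357, 27.4079) (33.5735, 27.406) (41.553, 39) (28.4774, 39)]  |A|=95.1434
7. ⊥bis P1·P6 via (45.535,23.995): [(30.2357, 27.4079) (33.5735, 27.406) (41.553, 39) (28.4774, 39)]  |A|=95.1434
8. canonical 4-gon: [(30.2357, 27.4079) (33.5735, 27.406) (41.553, 39) (28.4774, 39)]
9. shoelace: 95.1434

Area of P1's cell: 95.1434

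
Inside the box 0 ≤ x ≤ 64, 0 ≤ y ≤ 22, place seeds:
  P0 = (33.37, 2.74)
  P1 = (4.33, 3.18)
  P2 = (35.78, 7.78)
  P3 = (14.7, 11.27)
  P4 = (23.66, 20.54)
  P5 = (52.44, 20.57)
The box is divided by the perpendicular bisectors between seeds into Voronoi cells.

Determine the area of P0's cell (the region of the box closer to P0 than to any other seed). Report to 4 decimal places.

1. box [0,64]×[0,22]: [(0, 0) (64, 0) (64, 22) (0, 22)]
2. ⊥bis P0·P1 via (18.85,2.96): [(18.8052, 0) (64, 0) (64, 22) (19.1385, 22)]  |A|=990.62
3. ⊥bis P0·P2 via (34.575,5.26): [(18.9977, 12.7087) (18.8052, 0) (45.5752, 0)]  |A|=170.1056
4. ⊥bis P0·P3 via (24.035,7.005): [(25.2705, 9.7092) (20.8345, 0) (45.5752, 0)]  |A|=120.1056
5. ⊥bis P0·P4 via (28.515,11.64): [(25.2705, 9.7092) (20.8345, 0) (45.5752, 0)]  |A|=120.1056
6. ⊥bis P0·P5 via (42.905,11.655): [(25.2705, 9.7092) (20.8345, 0) (45.5752, 0)]  |A|=120.1056
7. canonical 3-gon: [(25.2705, 9.7092) (20.8345, 0) (45.5752, 0)]
8. shoelace: 120.1056

Area of P0's cell: 120.1056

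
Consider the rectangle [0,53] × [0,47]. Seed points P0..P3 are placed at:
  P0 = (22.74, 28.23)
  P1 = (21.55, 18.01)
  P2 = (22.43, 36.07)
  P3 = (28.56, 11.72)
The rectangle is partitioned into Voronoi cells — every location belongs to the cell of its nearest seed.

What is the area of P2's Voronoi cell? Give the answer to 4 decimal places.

1. box [0,53]×[0,47]: [(0, 0) (53, 0) (53, 47) (0, 47)]
2. ⊥bis P2·P0 via (22.585,32.15): [(0, 31.257) (53, 33.3526) (53, 47) (0, 47)]  |A|=778.8455
3. ⊥bis P2·P1 via (21.99,27.04): [(0, 31.257) (53, 33.3526) (53, 47) (0, 47)]  |A|=778.8455
4. ⊥bis P2·P3 via (25.495,23.895): [(0, 31.257) (53, 33.3526) (53, 47) (0, 47)]  |A|=778.8455
5. canonical 4-gon: [(0, 31.257) (53, 33.3526) (53, 47) (0, 47)]
6. shoelace: 778.8455

Area of P2's cell: 778.8455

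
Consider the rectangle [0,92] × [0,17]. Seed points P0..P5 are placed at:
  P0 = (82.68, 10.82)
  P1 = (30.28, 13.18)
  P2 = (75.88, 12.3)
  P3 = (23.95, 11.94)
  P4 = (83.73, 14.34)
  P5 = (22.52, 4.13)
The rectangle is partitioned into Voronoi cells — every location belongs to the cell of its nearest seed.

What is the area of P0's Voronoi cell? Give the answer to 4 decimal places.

1. box [0,92]×[0,17]: [(0, 0) (92, 0) (92, 17) (0, 17)]
2. ⊥bis P0·P1 via (56.48,12): [(55.9395, 0) (92, 0) (92, 17) (56.7052, 17)]  |A|=606.5198
3. ⊥bis P0·P2 via (79.28,11.56): [(76.764, 0) (92, 0) (92, 17) (80.464, 17)]  |A|=227.562
4. ⊥bis P0·P3 via (53.315,11.38): [(76.764, 0) (92, 0) (92, 17) (80.464, 17)]  |A|=227.562
5. ⊥bis P0·P4 via (83.205,12.58): [(79.7278, 13.6172) (76.764, 0) (92, 0) (92, 9.9565)]  |A|=164.8304
6. ⊥bis P0·P5 via (52.6,7.475): [(79.7278, 13.6172) (76.764, 0) (92, 0) (92, 9.9565)]  |A|=164.8304
7. canonical 4-gon: [(79.7278, 13.6172) (76.764, 0) (92, 0) (92, 9.9565)]
8. shoelace: 164.8304

Area of P0's cell: 164.8304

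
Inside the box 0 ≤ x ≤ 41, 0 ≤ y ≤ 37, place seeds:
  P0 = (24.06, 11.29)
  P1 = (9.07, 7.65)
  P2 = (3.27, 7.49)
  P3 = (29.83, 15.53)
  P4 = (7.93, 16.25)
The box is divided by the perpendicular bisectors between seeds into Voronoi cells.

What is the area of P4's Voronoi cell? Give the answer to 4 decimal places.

1. box [0,41]×[0,37]: [(0, 0) (41, 0) (41, 37) (0, 37)]
2. ⊥bis P4·P0 via (15.995,13.77): [(0, 0) (11.7607, 0) (23.1383, 37) (0, 37)]  |A|=645.6308
3. ⊥bis P4·P1 via (8.5,11.95): [(0, 10.8233) (15.7301, 12.9084) (23.1383, 37) (0, 37)]  |A|=484.5997
4. ⊥bis P4·P2 via (5.6,11.87): [(0, 14.849) (6.0581, 11.6263) (15.7301, 12.9084) (23.1383, 37) (0, 37)]  |A|=472.4055
5. ⊥bis P4·P3 via (18.88,15.89): [(0, 14.849) (6.0581, 11.6263) (15.7301, 12.9084) (19.1473, 24.0214) (19.574, 37) (0, 37)]  |A|=449.2762
6. canonical 6-gon: [(0, 14.849) (6.0581, 11.6263) (15.7301, 12.9084) (19.1473, 24.0214) (19.574, 37) (0, 37)]
7. shoelace: 449.2762

Area of P4's cell: 449.2762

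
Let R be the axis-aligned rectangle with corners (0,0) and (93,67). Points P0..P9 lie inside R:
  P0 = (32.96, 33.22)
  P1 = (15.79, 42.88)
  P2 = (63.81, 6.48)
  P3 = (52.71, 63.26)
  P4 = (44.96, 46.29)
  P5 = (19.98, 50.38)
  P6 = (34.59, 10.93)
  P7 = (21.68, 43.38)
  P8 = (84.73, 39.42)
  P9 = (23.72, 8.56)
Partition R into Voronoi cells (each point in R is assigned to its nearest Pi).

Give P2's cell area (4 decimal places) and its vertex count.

Area of P2's cell: 977.7271 (6 vertices)

1. box [0,93]×[0,67]: [(0, 0) (93, 0) (93, 67) (0, 67)]
2. ⊥bis P2·P0 via (48.385,19.85): [(31.1795, 0) (93, 0) (93, 67) (89.2534, 67)]  |A|=2196.4962
3. ⊥bis P2·P1 via (39.8,24.68): [(31.1795, 0) (93, 0) (93, 67) (89.2534, 67)]  |A|=2196.4962
4. ⊥bis P2·P3 via (58.26,34.87): [(62.0454, 35.61) (31.1795, 0) (93, 0) (93, 41.6614)]  |A|=1745.5199
5. ⊥bis P2·P4 via (54.385,26.385): [(82.1809, 39.5463) (53.8157, 26.1155) (31.1795, 0) (93, 0) (93, 41.6614)]  |A|=1666.1283
6. ⊥bis P2·P5 via (41.895,28.43): [(82.1809, 39.5463) (53.8157, 26.1155) (31.1795, 0) (93, 0) (93, 41.6614)]  |A|=1666.1283
7. ⊥bis P2·P6 via (49.2,8.705): [(82.1809, 39.5463) (53.8157, 26.1155) (51.4328, 23.3663) (47.8743, 0) (93, 0) (93, 41.6614)]  |A|=1471.0811
8. ⊥bis P2·P7 via (42.745,24.93): [(82.1809, 39.5463) (53.8157, 26.1155) (51.4328, 23.3663) (47.8743, 0) (93, 0) (93, 41.6614)]  |A|=1471.0811
9. ⊥bis P2·P8 via (74.27,22.95): [(62.6783, 30.3118) (53.8157, 26.1155) (51.4328, 23.3663) (47.8743, 0) (93, 0) (93, 11.0547)]  |A|=977.7271
10. ⊥bis P2·P9 via (43.765,7.52): [(62.6783, 30.3118) (53.8157, 26.1155) (51.4328, 23.3663) (47.8743, 0) (93, 0) (93, 11.0547)]  |A|=977.7271
11. canonical 6-gon: [(62.6783, 30.3118) (53.8157, 26.1155) (51.4328, 23.3663) (47.8743, 0) (93, 0) (93, 11.0547)]
12. shoelace: 977.7271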